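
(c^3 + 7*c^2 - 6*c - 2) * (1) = c^3 + 7*c^2 - 6*c - 2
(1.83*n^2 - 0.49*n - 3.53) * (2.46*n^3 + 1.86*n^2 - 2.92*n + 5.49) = 4.5018*n^5 + 2.1984*n^4 - 14.9388*n^3 + 4.9117*n^2 + 7.6175*n - 19.3797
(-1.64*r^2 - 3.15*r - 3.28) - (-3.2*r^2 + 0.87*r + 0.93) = 1.56*r^2 - 4.02*r - 4.21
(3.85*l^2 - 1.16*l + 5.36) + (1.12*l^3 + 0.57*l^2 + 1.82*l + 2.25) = 1.12*l^3 + 4.42*l^2 + 0.66*l + 7.61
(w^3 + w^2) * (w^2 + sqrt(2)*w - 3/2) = w^5 + w^4 + sqrt(2)*w^4 - 3*w^3/2 + sqrt(2)*w^3 - 3*w^2/2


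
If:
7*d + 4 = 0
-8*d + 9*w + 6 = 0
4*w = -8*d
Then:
No Solution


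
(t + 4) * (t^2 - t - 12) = t^3 + 3*t^2 - 16*t - 48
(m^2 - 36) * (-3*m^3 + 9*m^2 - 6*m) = -3*m^5 + 9*m^4 + 102*m^3 - 324*m^2 + 216*m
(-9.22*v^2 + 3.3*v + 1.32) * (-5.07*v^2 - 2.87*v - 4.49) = 46.7454*v^4 + 9.7304*v^3 + 25.2344*v^2 - 18.6054*v - 5.9268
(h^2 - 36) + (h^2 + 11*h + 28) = 2*h^2 + 11*h - 8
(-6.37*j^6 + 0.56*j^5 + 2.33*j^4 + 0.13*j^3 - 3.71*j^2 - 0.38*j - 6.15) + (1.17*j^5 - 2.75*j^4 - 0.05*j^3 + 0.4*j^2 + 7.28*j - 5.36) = -6.37*j^6 + 1.73*j^5 - 0.42*j^4 + 0.08*j^3 - 3.31*j^2 + 6.9*j - 11.51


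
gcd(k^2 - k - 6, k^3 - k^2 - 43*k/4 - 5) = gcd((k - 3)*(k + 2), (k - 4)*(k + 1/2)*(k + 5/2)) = 1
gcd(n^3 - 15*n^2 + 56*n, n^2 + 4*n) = n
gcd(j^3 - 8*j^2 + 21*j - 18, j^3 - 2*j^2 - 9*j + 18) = j^2 - 5*j + 6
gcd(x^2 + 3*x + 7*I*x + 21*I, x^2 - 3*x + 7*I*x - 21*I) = x + 7*I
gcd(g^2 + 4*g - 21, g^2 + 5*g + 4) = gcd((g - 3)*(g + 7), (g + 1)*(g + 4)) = 1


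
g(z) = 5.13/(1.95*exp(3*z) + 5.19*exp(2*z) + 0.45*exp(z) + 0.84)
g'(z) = 5.13*(-5.85*exp(3*z) - 10.38*exp(2*z) - 0.45*exp(z))/(1.95*exp(3*z) + 5.19*exp(2*z) + 0.45*exp(z) + 0.84)^2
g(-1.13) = 3.22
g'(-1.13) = -2.88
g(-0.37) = 1.20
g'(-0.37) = -2.02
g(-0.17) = 0.84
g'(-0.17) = -1.56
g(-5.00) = 6.08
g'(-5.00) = -0.03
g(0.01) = 0.60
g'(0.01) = -1.18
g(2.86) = 0.00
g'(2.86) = -0.00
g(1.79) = 0.01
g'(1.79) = -0.02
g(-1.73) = 4.69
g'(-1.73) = -1.88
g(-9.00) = 6.11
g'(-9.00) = 0.00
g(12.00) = 0.00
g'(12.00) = 0.00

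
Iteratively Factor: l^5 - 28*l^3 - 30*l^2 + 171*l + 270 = (l + 2)*(l^4 - 2*l^3 - 24*l^2 + 18*l + 135) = (l + 2)*(l + 3)*(l^3 - 5*l^2 - 9*l + 45) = (l + 2)*(l + 3)^2*(l^2 - 8*l + 15) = (l - 5)*(l + 2)*(l + 3)^2*(l - 3)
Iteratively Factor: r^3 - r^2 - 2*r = (r + 1)*(r^2 - 2*r) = (r - 2)*(r + 1)*(r)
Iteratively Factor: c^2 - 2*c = (c)*(c - 2)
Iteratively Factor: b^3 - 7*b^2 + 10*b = (b)*(b^2 - 7*b + 10) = b*(b - 5)*(b - 2)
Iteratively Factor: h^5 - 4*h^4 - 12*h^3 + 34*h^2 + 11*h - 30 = (h - 2)*(h^4 - 2*h^3 - 16*h^2 + 2*h + 15) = (h - 2)*(h + 3)*(h^3 - 5*h^2 - h + 5) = (h - 2)*(h + 1)*(h + 3)*(h^2 - 6*h + 5) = (h - 2)*(h - 1)*(h + 1)*(h + 3)*(h - 5)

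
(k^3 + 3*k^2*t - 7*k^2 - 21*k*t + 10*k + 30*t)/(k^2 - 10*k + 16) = (k^2 + 3*k*t - 5*k - 15*t)/(k - 8)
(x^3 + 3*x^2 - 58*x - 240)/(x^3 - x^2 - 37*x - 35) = (x^2 - 2*x - 48)/(x^2 - 6*x - 7)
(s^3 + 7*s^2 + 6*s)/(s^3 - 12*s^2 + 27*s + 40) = s*(s + 6)/(s^2 - 13*s + 40)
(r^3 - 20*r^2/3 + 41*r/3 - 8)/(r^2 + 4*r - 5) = (r^2 - 17*r/3 + 8)/(r + 5)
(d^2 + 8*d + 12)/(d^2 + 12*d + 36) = (d + 2)/(d + 6)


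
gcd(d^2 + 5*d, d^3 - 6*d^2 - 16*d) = d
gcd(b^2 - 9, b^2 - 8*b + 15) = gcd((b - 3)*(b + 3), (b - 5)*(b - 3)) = b - 3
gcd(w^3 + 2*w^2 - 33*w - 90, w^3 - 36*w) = w - 6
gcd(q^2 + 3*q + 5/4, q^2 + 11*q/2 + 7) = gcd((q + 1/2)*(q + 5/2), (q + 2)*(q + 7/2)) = 1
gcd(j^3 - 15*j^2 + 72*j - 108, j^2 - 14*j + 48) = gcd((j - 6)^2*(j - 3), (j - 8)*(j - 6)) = j - 6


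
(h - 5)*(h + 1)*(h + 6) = h^3 + 2*h^2 - 29*h - 30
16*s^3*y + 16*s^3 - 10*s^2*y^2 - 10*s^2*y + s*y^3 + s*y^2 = (-8*s + y)*(-2*s + y)*(s*y + s)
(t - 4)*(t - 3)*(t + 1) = t^3 - 6*t^2 + 5*t + 12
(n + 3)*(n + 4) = n^2 + 7*n + 12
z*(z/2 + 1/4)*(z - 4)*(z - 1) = z^4/2 - 9*z^3/4 + 3*z^2/4 + z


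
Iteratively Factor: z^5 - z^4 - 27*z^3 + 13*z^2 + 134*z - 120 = (z - 5)*(z^4 + 4*z^3 - 7*z^2 - 22*z + 24) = (z - 5)*(z - 1)*(z^3 + 5*z^2 - 2*z - 24) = (z - 5)*(z - 1)*(z + 3)*(z^2 + 2*z - 8) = (z - 5)*(z - 1)*(z + 3)*(z + 4)*(z - 2)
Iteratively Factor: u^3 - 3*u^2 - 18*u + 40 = (u - 2)*(u^2 - u - 20) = (u - 5)*(u - 2)*(u + 4)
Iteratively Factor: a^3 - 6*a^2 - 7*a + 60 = (a - 4)*(a^2 - 2*a - 15) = (a - 4)*(a + 3)*(a - 5)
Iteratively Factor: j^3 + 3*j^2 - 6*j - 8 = (j + 1)*(j^2 + 2*j - 8) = (j - 2)*(j + 1)*(j + 4)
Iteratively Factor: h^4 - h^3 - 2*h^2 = (h - 2)*(h^3 + h^2) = h*(h - 2)*(h^2 + h) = h*(h - 2)*(h + 1)*(h)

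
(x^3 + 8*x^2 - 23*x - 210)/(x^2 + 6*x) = x + 2 - 35/x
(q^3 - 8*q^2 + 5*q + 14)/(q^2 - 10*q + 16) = (q^2 - 6*q - 7)/(q - 8)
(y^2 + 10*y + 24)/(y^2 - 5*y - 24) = (y^2 + 10*y + 24)/(y^2 - 5*y - 24)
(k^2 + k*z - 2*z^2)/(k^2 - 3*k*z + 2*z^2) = (-k - 2*z)/(-k + 2*z)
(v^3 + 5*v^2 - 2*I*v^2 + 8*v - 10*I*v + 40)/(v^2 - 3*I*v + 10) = (v^2 + v*(5 - 4*I) - 20*I)/(v - 5*I)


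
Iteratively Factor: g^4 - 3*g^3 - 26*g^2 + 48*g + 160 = (g + 2)*(g^3 - 5*g^2 - 16*g + 80) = (g - 4)*(g + 2)*(g^2 - g - 20) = (g - 4)*(g + 2)*(g + 4)*(g - 5)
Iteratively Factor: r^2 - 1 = (r - 1)*(r + 1)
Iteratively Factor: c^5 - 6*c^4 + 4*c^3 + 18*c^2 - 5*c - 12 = (c - 4)*(c^4 - 2*c^3 - 4*c^2 + 2*c + 3) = (c - 4)*(c - 3)*(c^3 + c^2 - c - 1) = (c - 4)*(c - 3)*(c - 1)*(c^2 + 2*c + 1) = (c - 4)*(c - 3)*(c - 1)*(c + 1)*(c + 1)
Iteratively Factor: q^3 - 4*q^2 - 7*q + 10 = (q - 1)*(q^2 - 3*q - 10) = (q - 1)*(q + 2)*(q - 5)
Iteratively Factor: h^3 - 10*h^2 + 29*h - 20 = (h - 5)*(h^2 - 5*h + 4) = (h - 5)*(h - 1)*(h - 4)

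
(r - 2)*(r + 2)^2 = r^3 + 2*r^2 - 4*r - 8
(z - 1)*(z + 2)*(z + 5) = z^3 + 6*z^2 + 3*z - 10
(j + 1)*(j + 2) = j^2 + 3*j + 2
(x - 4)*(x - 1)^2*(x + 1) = x^4 - 5*x^3 + 3*x^2 + 5*x - 4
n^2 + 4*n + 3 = (n + 1)*(n + 3)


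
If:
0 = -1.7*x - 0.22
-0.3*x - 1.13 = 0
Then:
No Solution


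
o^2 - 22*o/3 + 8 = (o - 6)*(o - 4/3)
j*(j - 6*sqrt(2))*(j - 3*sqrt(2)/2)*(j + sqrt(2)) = j^4 - 13*sqrt(2)*j^3/2 + 3*j^2 + 18*sqrt(2)*j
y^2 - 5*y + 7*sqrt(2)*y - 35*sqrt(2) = (y - 5)*(y + 7*sqrt(2))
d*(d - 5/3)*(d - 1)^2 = d^4 - 11*d^3/3 + 13*d^2/3 - 5*d/3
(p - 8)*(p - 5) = p^2 - 13*p + 40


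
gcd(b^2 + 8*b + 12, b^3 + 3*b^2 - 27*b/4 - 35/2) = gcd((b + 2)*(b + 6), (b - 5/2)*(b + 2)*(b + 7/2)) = b + 2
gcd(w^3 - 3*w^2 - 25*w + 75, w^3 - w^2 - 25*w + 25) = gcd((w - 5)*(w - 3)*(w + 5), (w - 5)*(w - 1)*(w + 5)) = w^2 - 25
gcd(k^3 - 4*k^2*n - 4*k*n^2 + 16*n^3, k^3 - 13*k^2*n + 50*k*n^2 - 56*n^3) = k^2 - 6*k*n + 8*n^2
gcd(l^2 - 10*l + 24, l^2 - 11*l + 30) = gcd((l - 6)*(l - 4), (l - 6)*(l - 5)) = l - 6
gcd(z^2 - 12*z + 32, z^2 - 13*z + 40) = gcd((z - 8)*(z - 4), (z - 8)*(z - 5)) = z - 8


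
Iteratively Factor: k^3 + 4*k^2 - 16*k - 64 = (k + 4)*(k^2 - 16) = (k - 4)*(k + 4)*(k + 4)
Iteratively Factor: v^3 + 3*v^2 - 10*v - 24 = (v + 4)*(v^2 - v - 6) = (v - 3)*(v + 4)*(v + 2)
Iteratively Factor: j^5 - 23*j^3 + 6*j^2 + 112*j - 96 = (j - 4)*(j^4 + 4*j^3 - 7*j^2 - 22*j + 24) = (j - 4)*(j - 2)*(j^3 + 6*j^2 + 5*j - 12) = (j - 4)*(j - 2)*(j - 1)*(j^2 + 7*j + 12) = (j - 4)*(j - 2)*(j - 1)*(j + 3)*(j + 4)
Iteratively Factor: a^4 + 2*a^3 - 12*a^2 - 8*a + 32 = (a + 4)*(a^3 - 2*a^2 - 4*a + 8) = (a - 2)*(a + 4)*(a^2 - 4) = (a - 2)^2*(a + 4)*(a + 2)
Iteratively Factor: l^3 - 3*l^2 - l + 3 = (l - 1)*(l^2 - 2*l - 3) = (l - 3)*(l - 1)*(l + 1)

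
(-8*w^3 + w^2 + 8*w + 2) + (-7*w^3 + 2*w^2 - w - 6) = -15*w^3 + 3*w^2 + 7*w - 4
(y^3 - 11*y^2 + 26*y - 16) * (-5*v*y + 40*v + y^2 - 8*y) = -5*v*y^4 + 95*v*y^3 - 570*v*y^2 + 1120*v*y - 640*v + y^5 - 19*y^4 + 114*y^3 - 224*y^2 + 128*y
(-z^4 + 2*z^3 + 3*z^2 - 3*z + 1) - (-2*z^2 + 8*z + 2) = -z^4 + 2*z^3 + 5*z^2 - 11*z - 1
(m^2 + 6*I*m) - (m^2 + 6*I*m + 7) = -7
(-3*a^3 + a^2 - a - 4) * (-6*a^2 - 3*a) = 18*a^5 + 3*a^4 + 3*a^3 + 27*a^2 + 12*a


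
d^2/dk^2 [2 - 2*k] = 0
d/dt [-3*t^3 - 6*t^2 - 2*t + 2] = -9*t^2 - 12*t - 2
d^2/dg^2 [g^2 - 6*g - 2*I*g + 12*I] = 2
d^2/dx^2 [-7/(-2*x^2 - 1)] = 28*(6*x^2 - 1)/(2*x^2 + 1)^3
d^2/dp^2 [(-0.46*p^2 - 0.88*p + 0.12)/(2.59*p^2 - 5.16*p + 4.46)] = (-24.101504*p^3 + 36.711696*p^2 + 51.369024*p - 55.1864)/(17.373979*p^6 - 103.841388*p^5 + 296.63529*p^4 - 495.01944*p^3 + 510.80826*p^2 - 307.921968*p + 88.716536)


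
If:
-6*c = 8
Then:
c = -4/3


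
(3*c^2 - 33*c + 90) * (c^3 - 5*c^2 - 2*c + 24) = 3*c^5 - 48*c^4 + 249*c^3 - 312*c^2 - 972*c + 2160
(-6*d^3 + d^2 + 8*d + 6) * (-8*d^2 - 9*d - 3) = 48*d^5 + 46*d^4 - 55*d^3 - 123*d^2 - 78*d - 18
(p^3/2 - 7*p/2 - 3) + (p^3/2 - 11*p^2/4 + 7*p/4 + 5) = p^3 - 11*p^2/4 - 7*p/4 + 2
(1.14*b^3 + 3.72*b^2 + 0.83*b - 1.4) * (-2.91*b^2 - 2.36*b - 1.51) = -3.3174*b^5 - 13.5156*b^4 - 12.9159*b^3 - 3.502*b^2 + 2.0507*b + 2.114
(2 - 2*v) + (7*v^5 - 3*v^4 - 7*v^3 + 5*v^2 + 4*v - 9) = 7*v^5 - 3*v^4 - 7*v^3 + 5*v^2 + 2*v - 7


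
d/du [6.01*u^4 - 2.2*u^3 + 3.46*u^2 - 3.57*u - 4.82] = 24.04*u^3 - 6.6*u^2 + 6.92*u - 3.57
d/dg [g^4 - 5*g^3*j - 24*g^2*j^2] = g*(4*g^2 - 15*g*j - 48*j^2)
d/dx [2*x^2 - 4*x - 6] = 4*x - 4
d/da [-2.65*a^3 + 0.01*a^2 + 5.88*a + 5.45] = -7.95*a^2 + 0.02*a + 5.88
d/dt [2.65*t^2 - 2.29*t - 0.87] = 5.3*t - 2.29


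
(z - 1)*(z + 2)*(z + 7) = z^3 + 8*z^2 + 5*z - 14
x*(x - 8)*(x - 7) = x^3 - 15*x^2 + 56*x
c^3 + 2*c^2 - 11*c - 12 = (c - 3)*(c + 1)*(c + 4)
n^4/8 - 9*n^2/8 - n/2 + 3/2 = (n/4 + 1/2)*(n/2 + 1)*(n - 3)*(n - 1)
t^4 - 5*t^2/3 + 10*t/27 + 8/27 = (t - 1)*(t - 2/3)*(t + 1/3)*(t + 4/3)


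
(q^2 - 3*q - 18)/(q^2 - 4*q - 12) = (q + 3)/(q + 2)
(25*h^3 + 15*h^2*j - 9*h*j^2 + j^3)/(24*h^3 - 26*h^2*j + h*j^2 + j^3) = (25*h^3 + 15*h^2*j - 9*h*j^2 + j^3)/(24*h^3 - 26*h^2*j + h*j^2 + j^3)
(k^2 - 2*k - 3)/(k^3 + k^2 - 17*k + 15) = (k + 1)/(k^2 + 4*k - 5)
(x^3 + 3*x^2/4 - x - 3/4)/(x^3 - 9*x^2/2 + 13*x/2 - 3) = (4*x^2 + 7*x + 3)/(2*(2*x^2 - 7*x + 6))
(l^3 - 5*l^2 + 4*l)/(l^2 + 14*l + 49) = l*(l^2 - 5*l + 4)/(l^2 + 14*l + 49)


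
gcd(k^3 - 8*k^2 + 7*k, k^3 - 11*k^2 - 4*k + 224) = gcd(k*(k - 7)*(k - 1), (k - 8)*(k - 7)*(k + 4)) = k - 7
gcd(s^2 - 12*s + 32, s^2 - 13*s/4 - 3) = s - 4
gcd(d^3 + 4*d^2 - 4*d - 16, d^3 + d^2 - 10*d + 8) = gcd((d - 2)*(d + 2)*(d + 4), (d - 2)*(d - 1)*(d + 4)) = d^2 + 2*d - 8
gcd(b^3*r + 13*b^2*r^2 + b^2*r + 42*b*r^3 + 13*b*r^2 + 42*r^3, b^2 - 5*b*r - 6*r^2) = 1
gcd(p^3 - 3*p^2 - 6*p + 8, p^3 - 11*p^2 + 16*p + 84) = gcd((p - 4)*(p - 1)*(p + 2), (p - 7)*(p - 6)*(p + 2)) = p + 2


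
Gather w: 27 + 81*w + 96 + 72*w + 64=153*w + 187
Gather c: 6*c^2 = 6*c^2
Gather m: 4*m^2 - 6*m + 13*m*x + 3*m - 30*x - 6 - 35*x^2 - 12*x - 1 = 4*m^2 + m*(13*x - 3) - 35*x^2 - 42*x - 7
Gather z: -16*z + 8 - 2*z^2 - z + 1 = -2*z^2 - 17*z + 9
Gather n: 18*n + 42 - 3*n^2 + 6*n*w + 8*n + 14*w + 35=-3*n^2 + n*(6*w + 26) + 14*w + 77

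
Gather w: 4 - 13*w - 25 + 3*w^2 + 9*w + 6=3*w^2 - 4*w - 15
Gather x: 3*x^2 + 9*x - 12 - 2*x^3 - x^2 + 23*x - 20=-2*x^3 + 2*x^2 + 32*x - 32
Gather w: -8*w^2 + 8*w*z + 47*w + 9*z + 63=-8*w^2 + w*(8*z + 47) + 9*z + 63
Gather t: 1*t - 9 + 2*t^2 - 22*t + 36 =2*t^2 - 21*t + 27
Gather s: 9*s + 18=9*s + 18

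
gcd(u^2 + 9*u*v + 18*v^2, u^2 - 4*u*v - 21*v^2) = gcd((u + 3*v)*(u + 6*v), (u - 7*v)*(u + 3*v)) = u + 3*v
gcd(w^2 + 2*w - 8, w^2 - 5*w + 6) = w - 2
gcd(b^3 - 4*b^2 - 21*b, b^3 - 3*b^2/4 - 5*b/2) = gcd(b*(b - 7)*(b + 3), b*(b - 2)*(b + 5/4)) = b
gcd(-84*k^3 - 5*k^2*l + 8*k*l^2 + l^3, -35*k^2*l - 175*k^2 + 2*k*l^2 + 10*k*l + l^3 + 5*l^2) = 7*k + l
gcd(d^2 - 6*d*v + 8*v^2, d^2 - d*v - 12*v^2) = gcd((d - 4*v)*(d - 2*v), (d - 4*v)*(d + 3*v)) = -d + 4*v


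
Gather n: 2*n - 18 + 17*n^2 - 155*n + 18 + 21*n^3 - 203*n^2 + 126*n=21*n^3 - 186*n^2 - 27*n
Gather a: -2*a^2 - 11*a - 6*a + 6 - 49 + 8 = -2*a^2 - 17*a - 35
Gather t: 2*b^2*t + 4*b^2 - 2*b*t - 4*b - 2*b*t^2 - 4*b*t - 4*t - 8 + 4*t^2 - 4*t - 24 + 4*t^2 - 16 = 4*b^2 - 4*b + t^2*(8 - 2*b) + t*(2*b^2 - 6*b - 8) - 48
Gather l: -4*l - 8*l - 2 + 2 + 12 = 12 - 12*l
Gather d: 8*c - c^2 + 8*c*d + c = -c^2 + 8*c*d + 9*c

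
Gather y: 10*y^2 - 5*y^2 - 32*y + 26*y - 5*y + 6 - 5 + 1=5*y^2 - 11*y + 2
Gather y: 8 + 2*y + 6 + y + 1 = 3*y + 15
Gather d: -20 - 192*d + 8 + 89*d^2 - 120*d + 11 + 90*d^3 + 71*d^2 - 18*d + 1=90*d^3 + 160*d^2 - 330*d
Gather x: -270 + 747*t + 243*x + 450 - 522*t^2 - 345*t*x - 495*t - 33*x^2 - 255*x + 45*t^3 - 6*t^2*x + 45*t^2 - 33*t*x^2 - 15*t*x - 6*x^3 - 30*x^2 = 45*t^3 - 477*t^2 + 252*t - 6*x^3 + x^2*(-33*t - 63) + x*(-6*t^2 - 360*t - 12) + 180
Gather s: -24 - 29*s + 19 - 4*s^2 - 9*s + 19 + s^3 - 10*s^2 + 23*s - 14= s^3 - 14*s^2 - 15*s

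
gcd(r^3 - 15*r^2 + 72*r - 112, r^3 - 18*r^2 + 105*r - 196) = r^2 - 11*r + 28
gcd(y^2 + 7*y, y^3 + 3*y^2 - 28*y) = y^2 + 7*y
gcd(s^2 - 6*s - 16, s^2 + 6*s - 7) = 1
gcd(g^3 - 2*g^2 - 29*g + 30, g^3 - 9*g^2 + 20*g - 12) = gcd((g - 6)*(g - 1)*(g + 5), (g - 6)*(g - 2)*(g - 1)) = g^2 - 7*g + 6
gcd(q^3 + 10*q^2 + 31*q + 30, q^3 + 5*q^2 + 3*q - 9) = q + 3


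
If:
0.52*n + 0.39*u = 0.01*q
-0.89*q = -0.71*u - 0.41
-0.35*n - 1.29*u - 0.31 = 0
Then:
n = 0.23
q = 0.22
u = -0.30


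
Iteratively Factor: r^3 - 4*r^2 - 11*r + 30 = (r + 3)*(r^2 - 7*r + 10) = (r - 2)*(r + 3)*(r - 5)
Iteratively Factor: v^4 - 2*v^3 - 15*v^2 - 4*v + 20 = (v - 5)*(v^3 + 3*v^2 - 4) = (v - 5)*(v - 1)*(v^2 + 4*v + 4) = (v - 5)*(v - 1)*(v + 2)*(v + 2)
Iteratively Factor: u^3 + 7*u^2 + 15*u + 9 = (u + 3)*(u^2 + 4*u + 3) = (u + 3)^2*(u + 1)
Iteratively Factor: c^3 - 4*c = (c + 2)*(c^2 - 2*c) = c*(c + 2)*(c - 2)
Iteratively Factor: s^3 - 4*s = (s - 2)*(s^2 + 2*s) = (s - 2)*(s + 2)*(s)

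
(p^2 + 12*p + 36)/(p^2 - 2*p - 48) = (p + 6)/(p - 8)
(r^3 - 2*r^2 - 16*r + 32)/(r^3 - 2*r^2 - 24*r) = (r^2 - 6*r + 8)/(r*(r - 6))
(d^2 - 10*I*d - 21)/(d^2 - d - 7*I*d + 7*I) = (d - 3*I)/(d - 1)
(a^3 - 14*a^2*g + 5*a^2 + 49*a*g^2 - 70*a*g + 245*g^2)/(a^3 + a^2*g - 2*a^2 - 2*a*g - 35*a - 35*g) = (a^2 - 14*a*g + 49*g^2)/(a^2 + a*g - 7*a - 7*g)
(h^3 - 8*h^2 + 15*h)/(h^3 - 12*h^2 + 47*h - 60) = h/(h - 4)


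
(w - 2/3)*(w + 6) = w^2 + 16*w/3 - 4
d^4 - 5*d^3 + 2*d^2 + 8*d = d*(d - 4)*(d - 2)*(d + 1)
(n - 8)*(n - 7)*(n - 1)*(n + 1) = n^4 - 15*n^3 + 55*n^2 + 15*n - 56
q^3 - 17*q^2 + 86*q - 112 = (q - 8)*(q - 7)*(q - 2)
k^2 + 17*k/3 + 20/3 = (k + 5/3)*(k + 4)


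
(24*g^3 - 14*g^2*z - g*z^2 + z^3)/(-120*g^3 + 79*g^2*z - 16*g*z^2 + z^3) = (-8*g^2 + 2*g*z + z^2)/(40*g^2 - 13*g*z + z^2)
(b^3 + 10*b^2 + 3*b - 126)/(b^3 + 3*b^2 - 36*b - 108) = (b^2 + 4*b - 21)/(b^2 - 3*b - 18)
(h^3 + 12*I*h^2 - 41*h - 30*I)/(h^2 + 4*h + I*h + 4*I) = (h^2 + 11*I*h - 30)/(h + 4)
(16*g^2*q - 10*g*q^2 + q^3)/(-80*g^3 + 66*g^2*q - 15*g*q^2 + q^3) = q/(-5*g + q)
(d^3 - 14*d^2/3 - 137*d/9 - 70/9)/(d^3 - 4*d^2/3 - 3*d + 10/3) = (3*d^2 - 19*d - 14)/(3*(d^2 - 3*d + 2))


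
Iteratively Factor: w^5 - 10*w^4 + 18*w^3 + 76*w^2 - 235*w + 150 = (w - 2)*(w^4 - 8*w^3 + 2*w^2 + 80*w - 75) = (w - 5)*(w - 2)*(w^3 - 3*w^2 - 13*w + 15) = (w - 5)*(w - 2)*(w - 1)*(w^2 - 2*w - 15) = (w - 5)*(w - 2)*(w - 1)*(w + 3)*(w - 5)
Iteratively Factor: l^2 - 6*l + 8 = (l - 4)*(l - 2)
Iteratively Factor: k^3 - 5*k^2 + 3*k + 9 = (k - 3)*(k^2 - 2*k - 3) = (k - 3)*(k + 1)*(k - 3)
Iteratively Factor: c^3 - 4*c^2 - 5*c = (c + 1)*(c^2 - 5*c) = (c - 5)*(c + 1)*(c)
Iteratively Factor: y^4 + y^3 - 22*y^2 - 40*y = (y + 4)*(y^3 - 3*y^2 - 10*y) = (y + 2)*(y + 4)*(y^2 - 5*y) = (y - 5)*(y + 2)*(y + 4)*(y)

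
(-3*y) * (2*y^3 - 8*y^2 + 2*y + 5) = -6*y^4 + 24*y^3 - 6*y^2 - 15*y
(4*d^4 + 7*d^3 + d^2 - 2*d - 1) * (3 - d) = -4*d^5 + 5*d^4 + 20*d^3 + 5*d^2 - 5*d - 3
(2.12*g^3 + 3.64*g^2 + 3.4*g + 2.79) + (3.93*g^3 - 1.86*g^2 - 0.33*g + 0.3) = 6.05*g^3 + 1.78*g^2 + 3.07*g + 3.09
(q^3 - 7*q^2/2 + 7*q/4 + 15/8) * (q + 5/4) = q^4 - 9*q^3/4 - 21*q^2/8 + 65*q/16 + 75/32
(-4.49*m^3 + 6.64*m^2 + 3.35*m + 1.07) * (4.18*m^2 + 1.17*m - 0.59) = -18.7682*m^5 + 22.5019*m^4 + 24.4209*m^3 + 4.4745*m^2 - 0.7246*m - 0.6313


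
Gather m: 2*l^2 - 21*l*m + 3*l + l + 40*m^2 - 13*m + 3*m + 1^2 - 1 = 2*l^2 + 4*l + 40*m^2 + m*(-21*l - 10)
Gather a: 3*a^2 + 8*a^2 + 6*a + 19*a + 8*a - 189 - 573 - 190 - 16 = 11*a^2 + 33*a - 968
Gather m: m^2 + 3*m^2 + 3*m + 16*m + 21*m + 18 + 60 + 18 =4*m^2 + 40*m + 96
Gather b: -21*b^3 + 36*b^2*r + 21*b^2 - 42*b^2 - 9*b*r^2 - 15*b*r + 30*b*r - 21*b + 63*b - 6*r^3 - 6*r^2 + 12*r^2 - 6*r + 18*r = -21*b^3 + b^2*(36*r - 21) + b*(-9*r^2 + 15*r + 42) - 6*r^3 + 6*r^2 + 12*r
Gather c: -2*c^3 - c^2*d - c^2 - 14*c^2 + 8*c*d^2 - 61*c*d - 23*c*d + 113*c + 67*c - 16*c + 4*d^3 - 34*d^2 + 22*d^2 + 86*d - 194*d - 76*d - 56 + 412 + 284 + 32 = -2*c^3 + c^2*(-d - 15) + c*(8*d^2 - 84*d + 164) + 4*d^3 - 12*d^2 - 184*d + 672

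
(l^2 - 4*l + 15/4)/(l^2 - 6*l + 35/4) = (2*l - 3)/(2*l - 7)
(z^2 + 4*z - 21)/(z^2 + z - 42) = (z - 3)/(z - 6)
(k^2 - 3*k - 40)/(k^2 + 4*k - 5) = (k - 8)/(k - 1)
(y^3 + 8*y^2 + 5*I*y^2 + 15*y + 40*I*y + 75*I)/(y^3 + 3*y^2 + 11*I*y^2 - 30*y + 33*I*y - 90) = (y + 5)/(y + 6*I)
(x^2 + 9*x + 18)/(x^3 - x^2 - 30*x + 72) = (x + 3)/(x^2 - 7*x + 12)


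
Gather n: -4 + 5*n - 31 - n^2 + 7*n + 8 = -n^2 + 12*n - 27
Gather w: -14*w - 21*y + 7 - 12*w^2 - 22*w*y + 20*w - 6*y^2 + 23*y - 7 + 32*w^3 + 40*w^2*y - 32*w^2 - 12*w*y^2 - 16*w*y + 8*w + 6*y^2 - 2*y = 32*w^3 + w^2*(40*y - 44) + w*(-12*y^2 - 38*y + 14)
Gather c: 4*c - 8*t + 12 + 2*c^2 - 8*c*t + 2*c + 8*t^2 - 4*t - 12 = 2*c^2 + c*(6 - 8*t) + 8*t^2 - 12*t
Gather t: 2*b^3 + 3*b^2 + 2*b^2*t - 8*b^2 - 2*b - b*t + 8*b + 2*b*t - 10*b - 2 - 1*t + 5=2*b^3 - 5*b^2 - 4*b + t*(2*b^2 + b - 1) + 3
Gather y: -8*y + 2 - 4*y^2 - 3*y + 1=-4*y^2 - 11*y + 3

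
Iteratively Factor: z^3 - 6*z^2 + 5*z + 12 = (z - 3)*(z^2 - 3*z - 4) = (z - 3)*(z + 1)*(z - 4)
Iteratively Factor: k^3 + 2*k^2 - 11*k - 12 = (k + 4)*(k^2 - 2*k - 3) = (k - 3)*(k + 4)*(k + 1)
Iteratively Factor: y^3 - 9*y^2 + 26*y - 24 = (y - 2)*(y^2 - 7*y + 12) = (y - 3)*(y - 2)*(y - 4)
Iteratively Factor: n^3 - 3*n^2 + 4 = (n - 2)*(n^2 - n - 2) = (n - 2)*(n + 1)*(n - 2)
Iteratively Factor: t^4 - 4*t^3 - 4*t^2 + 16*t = (t - 4)*(t^3 - 4*t) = t*(t - 4)*(t^2 - 4) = t*(t - 4)*(t + 2)*(t - 2)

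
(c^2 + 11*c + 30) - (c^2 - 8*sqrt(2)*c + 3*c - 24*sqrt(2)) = 8*c + 8*sqrt(2)*c + 30 + 24*sqrt(2)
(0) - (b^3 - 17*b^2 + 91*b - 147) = -b^3 + 17*b^2 - 91*b + 147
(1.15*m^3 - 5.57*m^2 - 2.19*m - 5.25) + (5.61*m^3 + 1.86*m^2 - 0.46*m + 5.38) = 6.76*m^3 - 3.71*m^2 - 2.65*m + 0.13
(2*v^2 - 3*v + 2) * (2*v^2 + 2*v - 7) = 4*v^4 - 2*v^3 - 16*v^2 + 25*v - 14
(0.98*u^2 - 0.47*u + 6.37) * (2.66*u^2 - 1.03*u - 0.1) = 2.6068*u^4 - 2.2596*u^3 + 17.3303*u^2 - 6.5141*u - 0.637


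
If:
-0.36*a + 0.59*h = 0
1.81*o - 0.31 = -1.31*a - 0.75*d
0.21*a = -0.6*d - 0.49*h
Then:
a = 0.460096849254764 - 2.68637192629394*o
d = 2.27886296459342*o - 0.390302496698321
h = 0.280737060562229 - 1.63914219231495*o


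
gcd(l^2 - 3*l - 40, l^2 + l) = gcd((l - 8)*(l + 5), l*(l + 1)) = 1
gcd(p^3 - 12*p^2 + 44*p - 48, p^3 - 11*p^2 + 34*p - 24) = p^2 - 10*p + 24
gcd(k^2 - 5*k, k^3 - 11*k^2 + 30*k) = k^2 - 5*k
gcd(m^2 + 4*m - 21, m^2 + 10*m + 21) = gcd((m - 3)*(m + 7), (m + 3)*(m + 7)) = m + 7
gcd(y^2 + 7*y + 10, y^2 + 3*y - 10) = y + 5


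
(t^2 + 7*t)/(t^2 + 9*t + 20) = t*(t + 7)/(t^2 + 9*t + 20)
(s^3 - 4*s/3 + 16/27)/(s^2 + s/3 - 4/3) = (9*s^2 - 12*s + 4)/(9*(s - 1))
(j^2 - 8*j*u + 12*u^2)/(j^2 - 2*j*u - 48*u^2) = (-j^2 + 8*j*u - 12*u^2)/(-j^2 + 2*j*u + 48*u^2)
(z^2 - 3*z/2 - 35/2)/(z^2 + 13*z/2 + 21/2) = (z - 5)/(z + 3)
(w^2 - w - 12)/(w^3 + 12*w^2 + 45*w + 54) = (w - 4)/(w^2 + 9*w + 18)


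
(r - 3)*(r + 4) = r^2 + r - 12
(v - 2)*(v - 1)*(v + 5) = v^3 + 2*v^2 - 13*v + 10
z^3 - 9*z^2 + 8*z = z*(z - 8)*(z - 1)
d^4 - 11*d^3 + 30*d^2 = d^2*(d - 6)*(d - 5)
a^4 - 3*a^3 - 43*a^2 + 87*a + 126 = (a - 7)*(a - 3)*(a + 1)*(a + 6)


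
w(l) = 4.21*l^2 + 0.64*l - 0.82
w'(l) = 8.42*l + 0.64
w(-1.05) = 3.15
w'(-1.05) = -8.20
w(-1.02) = 2.91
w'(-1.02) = -7.95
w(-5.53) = 124.39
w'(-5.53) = -45.92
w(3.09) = 41.36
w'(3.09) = 26.66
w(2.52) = 27.53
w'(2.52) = 21.86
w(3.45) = 51.50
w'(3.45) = 29.69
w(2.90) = 36.44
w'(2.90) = 25.06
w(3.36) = 48.86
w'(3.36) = 28.93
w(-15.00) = 936.83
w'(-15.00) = -125.66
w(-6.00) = 146.90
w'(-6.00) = -49.88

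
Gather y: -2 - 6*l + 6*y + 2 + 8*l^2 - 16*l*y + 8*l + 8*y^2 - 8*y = 8*l^2 + 2*l + 8*y^2 + y*(-16*l - 2)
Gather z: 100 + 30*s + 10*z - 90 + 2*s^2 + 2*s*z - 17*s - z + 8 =2*s^2 + 13*s + z*(2*s + 9) + 18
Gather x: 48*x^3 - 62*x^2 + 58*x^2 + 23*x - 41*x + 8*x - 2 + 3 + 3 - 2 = 48*x^3 - 4*x^2 - 10*x + 2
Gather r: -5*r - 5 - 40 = -5*r - 45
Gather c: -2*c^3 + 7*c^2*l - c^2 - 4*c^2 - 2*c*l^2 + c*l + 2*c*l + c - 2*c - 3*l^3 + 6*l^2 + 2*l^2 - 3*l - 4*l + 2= -2*c^3 + c^2*(7*l - 5) + c*(-2*l^2 + 3*l - 1) - 3*l^3 + 8*l^2 - 7*l + 2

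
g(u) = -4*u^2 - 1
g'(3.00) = -24.00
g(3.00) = -37.00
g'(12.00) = -96.00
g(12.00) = -577.00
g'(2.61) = -20.88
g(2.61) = -28.25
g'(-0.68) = 5.44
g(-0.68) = -2.85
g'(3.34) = -26.72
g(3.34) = -45.62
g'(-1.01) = 8.08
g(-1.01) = -5.08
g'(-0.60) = 4.80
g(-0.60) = -2.44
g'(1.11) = -8.88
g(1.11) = -5.93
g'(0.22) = -1.76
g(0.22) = -1.19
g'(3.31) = -26.48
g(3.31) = -44.82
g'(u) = -8*u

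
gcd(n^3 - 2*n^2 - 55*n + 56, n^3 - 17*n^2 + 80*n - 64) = n^2 - 9*n + 8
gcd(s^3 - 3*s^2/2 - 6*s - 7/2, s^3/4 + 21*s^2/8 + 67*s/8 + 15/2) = 1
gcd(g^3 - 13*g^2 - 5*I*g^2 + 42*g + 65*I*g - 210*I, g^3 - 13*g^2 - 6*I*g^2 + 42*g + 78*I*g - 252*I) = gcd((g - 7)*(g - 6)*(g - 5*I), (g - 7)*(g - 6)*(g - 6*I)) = g^2 - 13*g + 42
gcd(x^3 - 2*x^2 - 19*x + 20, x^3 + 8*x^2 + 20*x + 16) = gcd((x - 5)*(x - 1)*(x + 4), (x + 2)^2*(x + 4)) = x + 4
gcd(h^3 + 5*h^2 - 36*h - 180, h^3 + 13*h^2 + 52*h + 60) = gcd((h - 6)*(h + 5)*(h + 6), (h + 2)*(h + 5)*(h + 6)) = h^2 + 11*h + 30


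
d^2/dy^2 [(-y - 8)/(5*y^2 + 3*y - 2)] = 2*(-(y + 8)*(10*y + 3)^2 + (15*y + 43)*(5*y^2 + 3*y - 2))/(5*y^2 + 3*y - 2)^3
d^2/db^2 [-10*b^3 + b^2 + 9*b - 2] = 2 - 60*b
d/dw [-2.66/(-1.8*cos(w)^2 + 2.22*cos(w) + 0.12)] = (9.576*cos(w) - 5.9052)*sin(w)/(-1.8*cos(w)^2 + 2.22*cos(w) + 0.12)^2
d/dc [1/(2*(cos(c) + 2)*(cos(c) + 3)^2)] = (3*cos(c) + 7)*sin(c)/(2*(cos(c) + 2)^2*(cos(c) + 3)^3)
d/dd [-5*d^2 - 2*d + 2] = -10*d - 2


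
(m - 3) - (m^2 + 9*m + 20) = -m^2 - 8*m - 23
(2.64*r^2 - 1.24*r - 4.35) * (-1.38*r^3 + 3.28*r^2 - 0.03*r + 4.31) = -3.6432*r^5 + 10.3704*r^4 + 1.8566*r^3 - 2.8524*r^2 - 5.2139*r - 18.7485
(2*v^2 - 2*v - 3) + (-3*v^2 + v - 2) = -v^2 - v - 5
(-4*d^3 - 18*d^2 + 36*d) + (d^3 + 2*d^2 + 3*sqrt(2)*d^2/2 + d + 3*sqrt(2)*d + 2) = -3*d^3 - 16*d^2 + 3*sqrt(2)*d^2/2 + 3*sqrt(2)*d + 37*d + 2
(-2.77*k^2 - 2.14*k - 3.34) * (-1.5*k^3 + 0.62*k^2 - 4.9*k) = 4.155*k^5 + 1.4926*k^4 + 17.2562*k^3 + 8.4152*k^2 + 16.366*k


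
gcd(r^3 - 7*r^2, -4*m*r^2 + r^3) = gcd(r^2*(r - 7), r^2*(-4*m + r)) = r^2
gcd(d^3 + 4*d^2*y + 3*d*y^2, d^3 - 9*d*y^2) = d^2 + 3*d*y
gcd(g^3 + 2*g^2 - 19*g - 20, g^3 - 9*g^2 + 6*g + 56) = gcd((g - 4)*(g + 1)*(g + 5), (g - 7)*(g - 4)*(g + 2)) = g - 4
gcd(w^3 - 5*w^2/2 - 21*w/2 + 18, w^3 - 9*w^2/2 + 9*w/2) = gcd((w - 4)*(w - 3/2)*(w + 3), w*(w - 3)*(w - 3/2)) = w - 3/2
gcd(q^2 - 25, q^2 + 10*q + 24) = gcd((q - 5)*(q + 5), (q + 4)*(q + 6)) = 1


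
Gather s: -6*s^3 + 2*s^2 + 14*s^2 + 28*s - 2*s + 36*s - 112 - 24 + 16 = -6*s^3 + 16*s^2 + 62*s - 120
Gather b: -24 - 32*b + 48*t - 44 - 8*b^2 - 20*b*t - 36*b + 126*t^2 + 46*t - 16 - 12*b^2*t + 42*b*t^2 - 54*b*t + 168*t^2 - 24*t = b^2*(-12*t - 8) + b*(42*t^2 - 74*t - 68) + 294*t^2 + 70*t - 84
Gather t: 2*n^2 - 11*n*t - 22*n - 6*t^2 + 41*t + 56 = 2*n^2 - 22*n - 6*t^2 + t*(41 - 11*n) + 56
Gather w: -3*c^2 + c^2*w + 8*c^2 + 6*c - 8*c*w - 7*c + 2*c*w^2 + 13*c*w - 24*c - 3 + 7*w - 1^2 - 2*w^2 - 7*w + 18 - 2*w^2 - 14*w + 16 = 5*c^2 - 25*c + w^2*(2*c - 4) + w*(c^2 + 5*c - 14) + 30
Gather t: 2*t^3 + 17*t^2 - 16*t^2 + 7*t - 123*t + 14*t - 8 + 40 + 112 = 2*t^3 + t^2 - 102*t + 144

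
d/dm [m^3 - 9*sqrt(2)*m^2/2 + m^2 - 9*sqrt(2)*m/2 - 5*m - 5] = 3*m^2 - 9*sqrt(2)*m + 2*m - 9*sqrt(2)/2 - 5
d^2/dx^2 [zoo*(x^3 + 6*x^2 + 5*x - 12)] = zoo*(x + 2)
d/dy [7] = 0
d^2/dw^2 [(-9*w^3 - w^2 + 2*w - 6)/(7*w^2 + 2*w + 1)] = 2*(139*w^3 - 915*w^2 - 321*w + 13)/(343*w^6 + 294*w^5 + 231*w^4 + 92*w^3 + 33*w^2 + 6*w + 1)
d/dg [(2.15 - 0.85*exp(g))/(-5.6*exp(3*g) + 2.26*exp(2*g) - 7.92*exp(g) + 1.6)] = (-9.52*exp(3*g) + 38.041*exp(2*g) - 9.718*exp(g) + 15.668)*exp(g)/(31.36*exp(6*g) - 25.312*exp(5*g) + 93.8116*exp(4*g) - 53.7184*exp(3*g) + 69.9584*exp(2*g) - 25.344*exp(g) + 2.56)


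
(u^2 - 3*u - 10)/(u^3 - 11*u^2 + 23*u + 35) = (u + 2)/(u^2 - 6*u - 7)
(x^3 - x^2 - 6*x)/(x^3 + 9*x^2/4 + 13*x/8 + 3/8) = 8*x*(x^2 - x - 6)/(8*x^3 + 18*x^2 + 13*x + 3)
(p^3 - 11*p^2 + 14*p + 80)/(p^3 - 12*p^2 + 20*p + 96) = (p - 5)/(p - 6)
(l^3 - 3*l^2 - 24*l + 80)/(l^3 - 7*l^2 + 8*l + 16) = (l + 5)/(l + 1)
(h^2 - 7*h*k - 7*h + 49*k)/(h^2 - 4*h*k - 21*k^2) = (h - 7)/(h + 3*k)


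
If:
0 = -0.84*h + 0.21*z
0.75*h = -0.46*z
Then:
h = 0.00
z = 0.00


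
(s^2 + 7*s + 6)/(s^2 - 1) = (s + 6)/(s - 1)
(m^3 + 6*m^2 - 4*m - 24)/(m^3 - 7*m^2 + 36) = (m^2 + 4*m - 12)/(m^2 - 9*m + 18)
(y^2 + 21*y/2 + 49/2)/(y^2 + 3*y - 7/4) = 2*(y + 7)/(2*y - 1)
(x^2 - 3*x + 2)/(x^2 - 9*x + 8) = (x - 2)/(x - 8)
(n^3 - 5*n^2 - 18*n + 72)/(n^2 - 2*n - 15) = (-n^3 + 5*n^2 + 18*n - 72)/(-n^2 + 2*n + 15)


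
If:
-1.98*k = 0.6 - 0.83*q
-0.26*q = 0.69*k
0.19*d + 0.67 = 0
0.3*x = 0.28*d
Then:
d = -3.53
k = -0.14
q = 0.38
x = -3.29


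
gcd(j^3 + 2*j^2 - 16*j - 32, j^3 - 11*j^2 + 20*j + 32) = j - 4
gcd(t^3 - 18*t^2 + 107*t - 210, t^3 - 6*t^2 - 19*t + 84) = t - 7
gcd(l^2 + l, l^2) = l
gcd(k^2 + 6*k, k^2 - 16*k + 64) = 1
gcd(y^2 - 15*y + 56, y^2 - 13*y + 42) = y - 7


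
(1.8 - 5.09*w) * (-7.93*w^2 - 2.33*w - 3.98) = 40.3637*w^3 - 2.4143*w^2 + 16.0642*w - 7.164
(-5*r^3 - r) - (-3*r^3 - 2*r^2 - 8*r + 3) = -2*r^3 + 2*r^2 + 7*r - 3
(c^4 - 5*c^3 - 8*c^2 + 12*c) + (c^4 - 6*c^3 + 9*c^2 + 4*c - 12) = 2*c^4 - 11*c^3 + c^2 + 16*c - 12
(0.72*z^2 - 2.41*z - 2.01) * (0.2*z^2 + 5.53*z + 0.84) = 0.144*z^4 + 3.4996*z^3 - 13.1245*z^2 - 13.1397*z - 1.6884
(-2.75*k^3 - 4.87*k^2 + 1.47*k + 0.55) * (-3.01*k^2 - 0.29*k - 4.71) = 8.2775*k^5 + 15.4562*k^4 + 9.9401*k^3 + 20.8559*k^2 - 7.0832*k - 2.5905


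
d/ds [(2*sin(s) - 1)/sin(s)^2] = 2*(1 - sin(s))*cos(s)/sin(s)^3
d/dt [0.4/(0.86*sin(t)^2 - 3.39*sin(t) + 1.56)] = (1.356 - 0.688*sin(t))*cos(t)/(0.86*sin(t)^2 - 3.39*sin(t) + 1.56)^2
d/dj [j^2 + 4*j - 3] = 2*j + 4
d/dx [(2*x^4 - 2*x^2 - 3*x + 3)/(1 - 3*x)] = 2*(-9*x^4 + 4*x^3 + 3*x^2 - 2*x + 3)/(9*x^2 - 6*x + 1)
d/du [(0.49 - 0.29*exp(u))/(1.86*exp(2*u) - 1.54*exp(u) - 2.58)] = (0.5394*exp(2*u) - 1.8228*exp(u) + 1.5028)*exp(u)/(3.4596*exp(4*u) - 5.7288*exp(3*u) - 7.226*exp(2*u) + 7.9464*exp(u) + 6.6564)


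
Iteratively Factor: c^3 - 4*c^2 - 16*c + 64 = (c + 4)*(c^2 - 8*c + 16) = (c - 4)*(c + 4)*(c - 4)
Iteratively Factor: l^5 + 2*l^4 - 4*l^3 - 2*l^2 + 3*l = (l - 1)*(l^4 + 3*l^3 - l^2 - 3*l) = (l - 1)*(l + 3)*(l^3 - l) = (l - 1)*(l + 1)*(l + 3)*(l^2 - l) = l*(l - 1)*(l + 1)*(l + 3)*(l - 1)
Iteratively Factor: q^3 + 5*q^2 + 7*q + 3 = (q + 1)*(q^2 + 4*q + 3) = (q + 1)^2*(q + 3)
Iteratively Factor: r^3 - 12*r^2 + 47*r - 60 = (r - 3)*(r^2 - 9*r + 20) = (r - 4)*(r - 3)*(r - 5)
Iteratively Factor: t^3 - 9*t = (t)*(t^2 - 9) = t*(t + 3)*(t - 3)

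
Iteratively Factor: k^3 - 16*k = (k - 4)*(k^2 + 4*k) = (k - 4)*(k + 4)*(k)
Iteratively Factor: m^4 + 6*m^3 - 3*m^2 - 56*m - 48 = (m + 1)*(m^3 + 5*m^2 - 8*m - 48) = (m + 1)*(m + 4)*(m^2 + m - 12) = (m - 3)*(m + 1)*(m + 4)*(m + 4)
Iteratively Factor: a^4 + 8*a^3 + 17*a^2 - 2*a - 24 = (a + 3)*(a^3 + 5*a^2 + 2*a - 8) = (a + 2)*(a + 3)*(a^2 + 3*a - 4) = (a + 2)*(a + 3)*(a + 4)*(a - 1)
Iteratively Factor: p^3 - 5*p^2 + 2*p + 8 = (p + 1)*(p^2 - 6*p + 8) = (p - 2)*(p + 1)*(p - 4)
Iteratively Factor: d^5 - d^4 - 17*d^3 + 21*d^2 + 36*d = (d - 3)*(d^4 + 2*d^3 - 11*d^2 - 12*d) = (d - 3)^2*(d^3 + 5*d^2 + 4*d) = (d - 3)^2*(d + 4)*(d^2 + d) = (d - 3)^2*(d + 1)*(d + 4)*(d)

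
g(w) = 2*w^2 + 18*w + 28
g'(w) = 4*w + 18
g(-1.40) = 6.72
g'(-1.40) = 12.40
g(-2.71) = -6.09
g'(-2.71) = 7.16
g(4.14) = 136.80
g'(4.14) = 34.56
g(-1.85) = 1.54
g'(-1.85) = 10.60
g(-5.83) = -8.96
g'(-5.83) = -5.32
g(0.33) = 34.16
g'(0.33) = 19.32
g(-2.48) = -4.34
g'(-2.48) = 8.08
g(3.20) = 106.08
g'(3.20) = 30.80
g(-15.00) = 208.00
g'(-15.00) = -42.00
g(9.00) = 352.00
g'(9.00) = 54.00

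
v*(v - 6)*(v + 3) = v^3 - 3*v^2 - 18*v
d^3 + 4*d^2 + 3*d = d*(d + 1)*(d + 3)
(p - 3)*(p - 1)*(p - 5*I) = p^3 - 4*p^2 - 5*I*p^2 + 3*p + 20*I*p - 15*I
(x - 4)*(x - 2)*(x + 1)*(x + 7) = x^4 + 2*x^3 - 33*x^2 + 22*x + 56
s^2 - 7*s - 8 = (s - 8)*(s + 1)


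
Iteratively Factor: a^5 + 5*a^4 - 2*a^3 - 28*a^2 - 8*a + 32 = (a + 2)*(a^4 + 3*a^3 - 8*a^2 - 12*a + 16) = (a - 1)*(a + 2)*(a^3 + 4*a^2 - 4*a - 16) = (a - 1)*(a + 2)*(a + 4)*(a^2 - 4) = (a - 1)*(a + 2)^2*(a + 4)*(a - 2)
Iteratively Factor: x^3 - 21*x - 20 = (x + 1)*(x^2 - x - 20) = (x - 5)*(x + 1)*(x + 4)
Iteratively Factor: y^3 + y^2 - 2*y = (y - 1)*(y^2 + 2*y) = (y - 1)*(y + 2)*(y)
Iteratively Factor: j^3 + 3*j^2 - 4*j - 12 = (j + 3)*(j^2 - 4) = (j - 2)*(j + 3)*(j + 2)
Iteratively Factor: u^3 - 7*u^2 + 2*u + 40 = (u - 4)*(u^2 - 3*u - 10) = (u - 4)*(u + 2)*(u - 5)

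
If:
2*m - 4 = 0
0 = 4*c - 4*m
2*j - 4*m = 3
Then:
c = 2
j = 11/2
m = 2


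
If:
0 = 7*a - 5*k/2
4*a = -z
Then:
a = -z/4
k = -7*z/10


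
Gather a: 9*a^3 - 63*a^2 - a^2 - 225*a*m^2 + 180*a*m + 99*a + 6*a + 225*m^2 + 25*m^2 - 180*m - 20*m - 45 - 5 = 9*a^3 - 64*a^2 + a*(-225*m^2 + 180*m + 105) + 250*m^2 - 200*m - 50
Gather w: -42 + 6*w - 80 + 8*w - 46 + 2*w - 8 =16*w - 176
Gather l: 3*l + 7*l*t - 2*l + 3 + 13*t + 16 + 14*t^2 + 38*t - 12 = l*(7*t + 1) + 14*t^2 + 51*t + 7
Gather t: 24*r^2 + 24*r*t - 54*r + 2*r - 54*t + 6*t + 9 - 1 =24*r^2 - 52*r + t*(24*r - 48) + 8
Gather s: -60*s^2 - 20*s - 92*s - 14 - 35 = -60*s^2 - 112*s - 49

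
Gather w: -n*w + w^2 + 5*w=w^2 + w*(5 - n)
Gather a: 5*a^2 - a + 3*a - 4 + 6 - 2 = 5*a^2 + 2*a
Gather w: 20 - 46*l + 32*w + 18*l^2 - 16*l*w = 18*l^2 - 46*l + w*(32 - 16*l) + 20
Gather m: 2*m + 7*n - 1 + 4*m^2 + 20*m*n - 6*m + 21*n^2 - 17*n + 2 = 4*m^2 + m*(20*n - 4) + 21*n^2 - 10*n + 1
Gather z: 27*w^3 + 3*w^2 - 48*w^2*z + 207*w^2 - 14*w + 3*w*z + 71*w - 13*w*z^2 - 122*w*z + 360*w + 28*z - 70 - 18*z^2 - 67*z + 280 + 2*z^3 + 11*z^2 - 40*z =27*w^3 + 210*w^2 + 417*w + 2*z^3 + z^2*(-13*w - 7) + z*(-48*w^2 - 119*w - 79) + 210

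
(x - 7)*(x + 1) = x^2 - 6*x - 7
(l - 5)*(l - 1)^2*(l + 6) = l^4 - l^3 - 31*l^2 + 61*l - 30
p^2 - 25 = (p - 5)*(p + 5)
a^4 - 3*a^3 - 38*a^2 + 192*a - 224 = (a - 4)^2*(a - 2)*(a + 7)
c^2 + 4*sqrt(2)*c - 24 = (c - 2*sqrt(2))*(c + 6*sqrt(2))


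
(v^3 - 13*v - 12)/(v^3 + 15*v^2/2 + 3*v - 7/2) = 2*(v^2 - v - 12)/(2*v^2 + 13*v - 7)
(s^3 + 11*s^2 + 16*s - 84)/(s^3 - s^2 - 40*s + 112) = (s^2 + 4*s - 12)/(s^2 - 8*s + 16)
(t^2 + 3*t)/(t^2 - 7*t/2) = 2*(t + 3)/(2*t - 7)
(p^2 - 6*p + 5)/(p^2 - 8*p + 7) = (p - 5)/(p - 7)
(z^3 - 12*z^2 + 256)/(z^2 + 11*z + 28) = (z^2 - 16*z + 64)/(z + 7)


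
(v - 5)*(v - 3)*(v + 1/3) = v^3 - 23*v^2/3 + 37*v/3 + 5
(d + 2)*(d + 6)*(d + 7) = d^3 + 15*d^2 + 68*d + 84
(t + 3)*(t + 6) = t^2 + 9*t + 18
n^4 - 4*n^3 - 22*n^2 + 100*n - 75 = (n - 5)*(n - 3)*(n - 1)*(n + 5)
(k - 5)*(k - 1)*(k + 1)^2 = k^4 - 4*k^3 - 6*k^2 + 4*k + 5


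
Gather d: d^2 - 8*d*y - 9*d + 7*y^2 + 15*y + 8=d^2 + d*(-8*y - 9) + 7*y^2 + 15*y + 8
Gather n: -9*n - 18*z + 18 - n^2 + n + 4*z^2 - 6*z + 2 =-n^2 - 8*n + 4*z^2 - 24*z + 20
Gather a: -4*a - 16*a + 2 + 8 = 10 - 20*a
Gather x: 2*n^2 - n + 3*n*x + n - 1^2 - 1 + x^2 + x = 2*n^2 + x^2 + x*(3*n + 1) - 2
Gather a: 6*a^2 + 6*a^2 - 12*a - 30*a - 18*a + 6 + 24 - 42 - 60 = 12*a^2 - 60*a - 72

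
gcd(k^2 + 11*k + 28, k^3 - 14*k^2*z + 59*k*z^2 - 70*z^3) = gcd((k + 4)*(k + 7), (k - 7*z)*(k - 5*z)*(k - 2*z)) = 1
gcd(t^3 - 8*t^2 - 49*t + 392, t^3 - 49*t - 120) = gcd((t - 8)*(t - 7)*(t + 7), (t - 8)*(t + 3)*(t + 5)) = t - 8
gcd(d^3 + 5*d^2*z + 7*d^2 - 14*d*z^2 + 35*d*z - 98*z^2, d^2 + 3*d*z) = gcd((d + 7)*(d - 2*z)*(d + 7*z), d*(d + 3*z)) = 1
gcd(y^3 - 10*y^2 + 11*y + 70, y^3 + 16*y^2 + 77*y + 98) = y + 2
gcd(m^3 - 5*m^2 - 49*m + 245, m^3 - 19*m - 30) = m - 5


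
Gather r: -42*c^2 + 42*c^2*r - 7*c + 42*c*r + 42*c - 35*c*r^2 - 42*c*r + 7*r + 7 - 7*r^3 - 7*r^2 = -42*c^2 + 35*c - 7*r^3 + r^2*(-35*c - 7) + r*(42*c^2 + 7) + 7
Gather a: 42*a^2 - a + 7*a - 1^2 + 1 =42*a^2 + 6*a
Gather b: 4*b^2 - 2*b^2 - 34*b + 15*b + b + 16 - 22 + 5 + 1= 2*b^2 - 18*b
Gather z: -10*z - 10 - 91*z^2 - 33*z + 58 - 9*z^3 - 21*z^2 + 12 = -9*z^3 - 112*z^2 - 43*z + 60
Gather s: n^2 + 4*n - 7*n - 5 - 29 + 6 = n^2 - 3*n - 28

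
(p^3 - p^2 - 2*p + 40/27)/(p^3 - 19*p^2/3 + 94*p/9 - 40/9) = (p + 4/3)/(p - 4)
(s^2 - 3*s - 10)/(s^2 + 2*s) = (s - 5)/s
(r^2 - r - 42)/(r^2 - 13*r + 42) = (r + 6)/(r - 6)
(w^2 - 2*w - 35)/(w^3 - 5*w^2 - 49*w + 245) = (w + 5)/(w^2 + 2*w - 35)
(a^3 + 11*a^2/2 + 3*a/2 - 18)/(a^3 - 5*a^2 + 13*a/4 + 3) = 2*(a^2 + 7*a + 12)/(2*a^2 - 7*a - 4)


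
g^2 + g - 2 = (g - 1)*(g + 2)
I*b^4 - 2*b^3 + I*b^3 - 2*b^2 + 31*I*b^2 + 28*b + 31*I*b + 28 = (b + 1)*(b - 4*I)*(b + 7*I)*(I*b + 1)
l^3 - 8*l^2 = l^2*(l - 8)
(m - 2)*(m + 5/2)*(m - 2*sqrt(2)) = m^3 - 2*sqrt(2)*m^2 + m^2/2 - 5*m - sqrt(2)*m + 10*sqrt(2)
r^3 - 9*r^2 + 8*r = r*(r - 8)*(r - 1)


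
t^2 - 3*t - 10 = (t - 5)*(t + 2)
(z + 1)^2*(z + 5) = z^3 + 7*z^2 + 11*z + 5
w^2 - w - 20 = (w - 5)*(w + 4)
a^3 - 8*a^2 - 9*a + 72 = (a - 8)*(a - 3)*(a + 3)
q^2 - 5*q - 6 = (q - 6)*(q + 1)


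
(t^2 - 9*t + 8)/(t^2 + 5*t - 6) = (t - 8)/(t + 6)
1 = 1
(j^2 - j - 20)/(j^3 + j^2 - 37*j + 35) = (j + 4)/(j^2 + 6*j - 7)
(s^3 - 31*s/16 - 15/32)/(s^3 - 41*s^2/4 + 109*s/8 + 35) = (8*s^2 - 10*s - 3)/(4*(2*s^2 - 23*s + 56))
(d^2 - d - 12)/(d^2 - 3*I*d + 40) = (d^2 - d - 12)/(d^2 - 3*I*d + 40)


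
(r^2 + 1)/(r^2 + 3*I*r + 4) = (r + I)/(r + 4*I)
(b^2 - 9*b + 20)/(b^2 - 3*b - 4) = (b - 5)/(b + 1)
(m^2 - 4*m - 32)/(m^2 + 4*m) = (m - 8)/m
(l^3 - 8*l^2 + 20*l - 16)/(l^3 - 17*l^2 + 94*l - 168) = (l^2 - 4*l + 4)/(l^2 - 13*l + 42)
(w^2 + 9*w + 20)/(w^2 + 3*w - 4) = (w + 5)/(w - 1)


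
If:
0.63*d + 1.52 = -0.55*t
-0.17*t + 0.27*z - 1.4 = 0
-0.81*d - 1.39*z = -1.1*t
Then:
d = -7.33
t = 5.64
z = 8.73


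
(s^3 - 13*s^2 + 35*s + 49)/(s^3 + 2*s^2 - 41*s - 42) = (s^2 - 14*s + 49)/(s^2 + s - 42)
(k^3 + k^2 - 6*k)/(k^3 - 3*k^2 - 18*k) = (k - 2)/(k - 6)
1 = 1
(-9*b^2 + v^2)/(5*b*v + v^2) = (-9*b^2 + v^2)/(v*(5*b + v))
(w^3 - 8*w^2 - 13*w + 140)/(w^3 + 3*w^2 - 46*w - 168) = (w - 5)/(w + 6)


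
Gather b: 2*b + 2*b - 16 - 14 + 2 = 4*b - 28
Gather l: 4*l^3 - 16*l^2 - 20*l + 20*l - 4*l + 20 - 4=4*l^3 - 16*l^2 - 4*l + 16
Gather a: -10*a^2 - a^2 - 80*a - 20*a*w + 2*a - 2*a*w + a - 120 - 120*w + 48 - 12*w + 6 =-11*a^2 + a*(-22*w - 77) - 132*w - 66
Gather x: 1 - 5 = -4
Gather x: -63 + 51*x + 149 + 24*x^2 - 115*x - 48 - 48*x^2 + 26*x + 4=-24*x^2 - 38*x + 42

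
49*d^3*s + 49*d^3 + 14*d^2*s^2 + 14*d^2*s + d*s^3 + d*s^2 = (7*d + s)^2*(d*s + d)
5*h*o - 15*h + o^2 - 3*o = (5*h + o)*(o - 3)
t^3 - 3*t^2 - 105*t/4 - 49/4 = (t - 7)*(t + 1/2)*(t + 7/2)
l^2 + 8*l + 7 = (l + 1)*(l + 7)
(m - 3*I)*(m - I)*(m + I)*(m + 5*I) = m^4 + 2*I*m^3 + 16*m^2 + 2*I*m + 15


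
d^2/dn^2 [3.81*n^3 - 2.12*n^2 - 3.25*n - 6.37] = 22.86*n - 4.24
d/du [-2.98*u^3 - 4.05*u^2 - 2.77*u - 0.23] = -8.94*u^2 - 8.1*u - 2.77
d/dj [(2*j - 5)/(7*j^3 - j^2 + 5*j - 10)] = (14*j^3 - 2*j^2 + 10*j - (2*j - 5)*(21*j^2 - 2*j + 5) - 20)/(7*j^3 - j^2 + 5*j - 10)^2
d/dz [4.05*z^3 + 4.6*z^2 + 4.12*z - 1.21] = 12.15*z^2 + 9.2*z + 4.12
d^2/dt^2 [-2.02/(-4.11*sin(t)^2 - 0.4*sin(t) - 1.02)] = (-136.488168*sin(t)^4 - 9.96264*sin(t)^3 + 238.282028*sin(t)^2 + 20.74944*sin(t) - 16.290088)/(4.11*sin(t)^2 + 0.4*sin(t) + 1.02)^3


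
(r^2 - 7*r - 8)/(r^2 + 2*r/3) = 3*(r^2 - 7*r - 8)/(r*(3*r + 2))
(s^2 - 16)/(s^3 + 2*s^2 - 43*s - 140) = (s - 4)/(s^2 - 2*s - 35)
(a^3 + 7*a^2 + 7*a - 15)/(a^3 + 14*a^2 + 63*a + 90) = (a - 1)/(a + 6)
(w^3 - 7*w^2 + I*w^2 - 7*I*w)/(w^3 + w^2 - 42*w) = (w^2 + w*(-7 + I) - 7*I)/(w^2 + w - 42)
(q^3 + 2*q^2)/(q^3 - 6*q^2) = (q + 2)/(q - 6)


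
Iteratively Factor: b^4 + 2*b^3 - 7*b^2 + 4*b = (b - 1)*(b^3 + 3*b^2 - 4*b) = (b - 1)*(b + 4)*(b^2 - b) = b*(b - 1)*(b + 4)*(b - 1)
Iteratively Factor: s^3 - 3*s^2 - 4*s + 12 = (s + 2)*(s^2 - 5*s + 6) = (s - 2)*(s + 2)*(s - 3)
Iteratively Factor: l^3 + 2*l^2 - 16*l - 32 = (l + 4)*(l^2 - 2*l - 8) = (l - 4)*(l + 4)*(l + 2)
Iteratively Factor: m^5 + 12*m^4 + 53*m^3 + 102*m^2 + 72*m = (m + 2)*(m^4 + 10*m^3 + 33*m^2 + 36*m) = (m + 2)*(m + 3)*(m^3 + 7*m^2 + 12*m) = (m + 2)*(m + 3)^2*(m^2 + 4*m) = m*(m + 2)*(m + 3)^2*(m + 4)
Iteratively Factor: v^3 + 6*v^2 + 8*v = (v + 4)*(v^2 + 2*v) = (v + 2)*(v + 4)*(v)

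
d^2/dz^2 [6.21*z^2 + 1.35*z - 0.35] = 12.4200000000000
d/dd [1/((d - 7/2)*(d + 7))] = 2*(-4*d - 7)/(4*d^4 + 28*d^3 - 147*d^2 - 686*d + 2401)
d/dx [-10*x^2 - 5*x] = -20*x - 5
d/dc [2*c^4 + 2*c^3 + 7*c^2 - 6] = 2*c*(4*c^2 + 3*c + 7)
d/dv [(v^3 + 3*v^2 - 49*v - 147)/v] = 2*v + 3 + 147/v^2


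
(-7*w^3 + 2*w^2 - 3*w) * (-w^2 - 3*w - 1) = 7*w^5 + 19*w^4 + 4*w^3 + 7*w^2 + 3*w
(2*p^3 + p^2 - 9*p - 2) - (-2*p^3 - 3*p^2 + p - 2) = 4*p^3 + 4*p^2 - 10*p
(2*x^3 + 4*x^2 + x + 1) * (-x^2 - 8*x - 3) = -2*x^5 - 20*x^4 - 39*x^3 - 21*x^2 - 11*x - 3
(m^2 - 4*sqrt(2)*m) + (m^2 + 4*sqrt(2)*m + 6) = 2*m^2 + 6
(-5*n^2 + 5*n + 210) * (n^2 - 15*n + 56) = -5*n^4 + 80*n^3 - 145*n^2 - 2870*n + 11760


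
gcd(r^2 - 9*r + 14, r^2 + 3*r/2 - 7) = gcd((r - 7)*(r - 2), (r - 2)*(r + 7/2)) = r - 2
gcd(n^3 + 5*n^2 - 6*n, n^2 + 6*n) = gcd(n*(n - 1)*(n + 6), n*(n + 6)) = n^2 + 6*n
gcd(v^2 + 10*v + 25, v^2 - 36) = 1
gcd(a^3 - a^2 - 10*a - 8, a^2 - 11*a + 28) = a - 4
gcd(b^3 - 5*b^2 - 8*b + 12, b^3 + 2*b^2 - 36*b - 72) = b^2 - 4*b - 12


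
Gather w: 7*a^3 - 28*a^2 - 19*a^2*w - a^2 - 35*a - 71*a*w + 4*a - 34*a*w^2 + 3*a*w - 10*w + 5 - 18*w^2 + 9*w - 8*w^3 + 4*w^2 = 7*a^3 - 29*a^2 - 31*a - 8*w^3 + w^2*(-34*a - 14) + w*(-19*a^2 - 68*a - 1) + 5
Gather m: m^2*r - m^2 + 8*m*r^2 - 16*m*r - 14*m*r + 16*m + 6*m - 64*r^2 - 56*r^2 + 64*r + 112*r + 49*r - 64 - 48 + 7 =m^2*(r - 1) + m*(8*r^2 - 30*r + 22) - 120*r^2 + 225*r - 105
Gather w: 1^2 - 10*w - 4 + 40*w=30*w - 3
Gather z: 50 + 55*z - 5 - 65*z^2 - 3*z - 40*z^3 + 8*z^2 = -40*z^3 - 57*z^2 + 52*z + 45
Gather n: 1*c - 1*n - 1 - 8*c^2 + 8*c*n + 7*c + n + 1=-8*c^2 + 8*c*n + 8*c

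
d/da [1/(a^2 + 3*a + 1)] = (-2*a - 3)/(a^2 + 3*a + 1)^2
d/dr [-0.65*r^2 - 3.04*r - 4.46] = -1.3*r - 3.04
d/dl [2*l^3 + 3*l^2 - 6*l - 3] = 6*l^2 + 6*l - 6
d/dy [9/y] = -9/y^2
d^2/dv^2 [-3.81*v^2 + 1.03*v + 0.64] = -7.62000000000000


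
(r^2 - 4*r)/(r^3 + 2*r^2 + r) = (r - 4)/(r^2 + 2*r + 1)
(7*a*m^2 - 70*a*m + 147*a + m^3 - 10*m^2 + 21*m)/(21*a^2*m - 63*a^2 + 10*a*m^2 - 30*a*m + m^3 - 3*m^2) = (m - 7)/(3*a + m)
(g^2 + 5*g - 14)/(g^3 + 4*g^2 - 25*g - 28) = (g - 2)/(g^2 - 3*g - 4)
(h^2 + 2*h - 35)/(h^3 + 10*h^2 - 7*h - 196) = (h - 5)/(h^2 + 3*h - 28)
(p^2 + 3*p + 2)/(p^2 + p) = (p + 2)/p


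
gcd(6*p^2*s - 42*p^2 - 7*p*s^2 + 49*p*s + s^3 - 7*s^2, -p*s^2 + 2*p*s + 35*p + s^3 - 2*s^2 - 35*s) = p*s - 7*p - s^2 + 7*s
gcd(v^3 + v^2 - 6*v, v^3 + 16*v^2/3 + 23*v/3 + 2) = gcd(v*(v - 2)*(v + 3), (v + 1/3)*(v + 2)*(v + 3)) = v + 3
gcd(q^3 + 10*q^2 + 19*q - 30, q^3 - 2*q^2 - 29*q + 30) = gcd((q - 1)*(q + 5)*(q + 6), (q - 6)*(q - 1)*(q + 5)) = q^2 + 4*q - 5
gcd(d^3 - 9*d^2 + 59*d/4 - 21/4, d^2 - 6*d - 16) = 1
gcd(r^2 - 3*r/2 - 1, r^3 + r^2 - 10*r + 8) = r - 2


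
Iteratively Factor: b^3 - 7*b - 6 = (b - 3)*(b^2 + 3*b + 2) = (b - 3)*(b + 2)*(b + 1)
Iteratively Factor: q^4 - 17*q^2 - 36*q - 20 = (q + 2)*(q^3 - 2*q^2 - 13*q - 10) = (q + 1)*(q + 2)*(q^2 - 3*q - 10) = (q - 5)*(q + 1)*(q + 2)*(q + 2)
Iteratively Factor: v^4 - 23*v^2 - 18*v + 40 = (v - 1)*(v^3 + v^2 - 22*v - 40) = (v - 1)*(v + 4)*(v^2 - 3*v - 10) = (v - 1)*(v + 2)*(v + 4)*(v - 5)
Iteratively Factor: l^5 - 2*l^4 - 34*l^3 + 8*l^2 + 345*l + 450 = (l - 5)*(l^4 + 3*l^3 - 19*l^2 - 87*l - 90) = (l - 5)*(l + 2)*(l^3 + l^2 - 21*l - 45) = (l - 5)*(l + 2)*(l + 3)*(l^2 - 2*l - 15) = (l - 5)^2*(l + 2)*(l + 3)*(l + 3)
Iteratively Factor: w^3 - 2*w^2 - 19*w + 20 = (w - 1)*(w^2 - w - 20) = (w - 5)*(w - 1)*(w + 4)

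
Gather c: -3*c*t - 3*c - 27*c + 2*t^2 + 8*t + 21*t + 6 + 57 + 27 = c*(-3*t - 30) + 2*t^2 + 29*t + 90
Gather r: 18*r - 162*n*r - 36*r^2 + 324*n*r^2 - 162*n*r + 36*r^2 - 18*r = 324*n*r^2 - 324*n*r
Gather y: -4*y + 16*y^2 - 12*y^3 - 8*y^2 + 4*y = -12*y^3 + 8*y^2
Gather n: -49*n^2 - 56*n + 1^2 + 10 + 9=-49*n^2 - 56*n + 20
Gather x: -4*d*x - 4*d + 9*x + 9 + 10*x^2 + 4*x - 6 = -4*d + 10*x^2 + x*(13 - 4*d) + 3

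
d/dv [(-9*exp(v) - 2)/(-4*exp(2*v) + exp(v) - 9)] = (-(8*exp(v) - 1)*(9*exp(v) + 2) + 36*exp(2*v) - 9*exp(v) + 81)*exp(v)/(4*exp(2*v) - exp(v) + 9)^2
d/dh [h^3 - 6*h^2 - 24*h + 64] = 3*h^2 - 12*h - 24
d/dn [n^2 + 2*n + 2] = 2*n + 2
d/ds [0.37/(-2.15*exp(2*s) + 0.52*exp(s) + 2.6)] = (1.591*exp(s) - 0.1924)*exp(s)/(-2.15*exp(2*s) + 0.52*exp(s) + 2.6)^2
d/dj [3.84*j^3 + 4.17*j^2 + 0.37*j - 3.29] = 11.52*j^2 + 8.34*j + 0.37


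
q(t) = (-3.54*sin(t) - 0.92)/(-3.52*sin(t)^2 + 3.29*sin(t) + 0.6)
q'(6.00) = 4.73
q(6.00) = -0.12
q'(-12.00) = -2.84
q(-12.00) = -2.09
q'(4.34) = 0.05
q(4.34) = -0.43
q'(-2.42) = 0.02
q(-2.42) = -0.46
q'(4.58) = 0.02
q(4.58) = -0.42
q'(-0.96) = -0.06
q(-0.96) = -0.44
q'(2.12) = 10.00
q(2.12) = -4.66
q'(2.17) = 8.69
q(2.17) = -4.19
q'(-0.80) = -0.05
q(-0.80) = -0.45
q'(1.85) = 17.84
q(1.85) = -8.48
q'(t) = (7.04*sin(t)*cos(t) - 3.29*cos(t))*(-3.54*sin(t) - 0.92)/(-3.52*sin(t)^2 + 3.29*sin(t) + 0.6)^2 - 3.54*cos(t)/(-3.52*sin(t)^2 + 3.29*sin(t) + 0.6) = (-12.4608*sin(t)^2 - 6.4768*sin(t) + 0.9028)*cos(t)/(12.3904*sin(t)^4 - 23.1616*sin(t)^3 + 6.6001*sin(t)^2 + 3.948*sin(t) + 0.36)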